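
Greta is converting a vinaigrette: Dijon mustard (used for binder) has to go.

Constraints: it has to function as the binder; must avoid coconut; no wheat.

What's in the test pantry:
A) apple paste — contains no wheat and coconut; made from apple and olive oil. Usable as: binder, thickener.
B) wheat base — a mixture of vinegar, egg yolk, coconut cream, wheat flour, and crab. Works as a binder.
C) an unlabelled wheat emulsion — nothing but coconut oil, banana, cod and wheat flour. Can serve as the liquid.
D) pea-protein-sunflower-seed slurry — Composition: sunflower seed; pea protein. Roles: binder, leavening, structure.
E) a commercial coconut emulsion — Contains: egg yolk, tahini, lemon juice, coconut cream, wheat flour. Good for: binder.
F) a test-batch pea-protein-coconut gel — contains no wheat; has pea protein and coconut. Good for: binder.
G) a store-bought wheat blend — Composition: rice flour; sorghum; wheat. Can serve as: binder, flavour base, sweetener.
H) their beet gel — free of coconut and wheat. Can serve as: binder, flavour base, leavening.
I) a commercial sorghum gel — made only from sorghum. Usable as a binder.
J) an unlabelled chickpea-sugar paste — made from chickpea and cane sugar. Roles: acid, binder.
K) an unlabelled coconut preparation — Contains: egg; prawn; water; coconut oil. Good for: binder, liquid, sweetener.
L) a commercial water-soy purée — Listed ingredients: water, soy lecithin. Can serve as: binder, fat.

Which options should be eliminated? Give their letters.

B, C, E, F, G, K

A: no coconut, no wheat — keep
B: has wheat flour, so not wheat-free; has coconut cream, so not coconut-free — no
C: not usable as a binder; has wheat flour, so not wheat-free (and 1 more) — reject
D: all constraints satisfied — valid
E: has wheat flour, so not wheat-free; has coconut cream, so not coconut-free — no
F: has coconut, so not coconut-free — reject
G: has wheat, so not wheat-free — no
H: works as a binder, no wheat, no coconut — valid
I: only sorghum; none excluded — OK
J: only cane sugar and chickpea; none excluded — keep
K: has coconut oil, so not coconut-free — out
L: nothing on the exclusion list — OK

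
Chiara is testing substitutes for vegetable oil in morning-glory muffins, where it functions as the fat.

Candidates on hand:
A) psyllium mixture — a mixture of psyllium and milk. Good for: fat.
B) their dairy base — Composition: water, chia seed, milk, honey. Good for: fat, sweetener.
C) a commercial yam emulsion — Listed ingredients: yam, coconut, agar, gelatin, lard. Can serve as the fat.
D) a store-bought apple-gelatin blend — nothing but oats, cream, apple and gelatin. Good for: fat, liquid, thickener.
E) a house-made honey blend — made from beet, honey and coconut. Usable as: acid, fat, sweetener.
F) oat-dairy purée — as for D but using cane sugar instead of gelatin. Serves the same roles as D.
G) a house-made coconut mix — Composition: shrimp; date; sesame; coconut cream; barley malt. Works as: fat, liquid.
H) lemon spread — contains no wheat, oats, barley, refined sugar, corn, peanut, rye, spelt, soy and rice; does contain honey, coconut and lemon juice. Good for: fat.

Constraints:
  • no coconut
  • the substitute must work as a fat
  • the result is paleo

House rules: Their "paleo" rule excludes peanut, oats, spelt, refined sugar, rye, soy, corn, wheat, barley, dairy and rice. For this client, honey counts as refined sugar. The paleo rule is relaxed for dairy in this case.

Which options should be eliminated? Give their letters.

B, C, D, E, F, G, H

A: dairy is permitted under the paleo carve-out; nothing else excluded — keep
B: has honey, so not paleo — no
C: has coconut, so not coconut-free — no
D: has oats, so not paleo — out
E: has honey, so not paleo; has coconut, so not coconut-free — no
F: has oats, so not paleo — out
G: has barley malt, so not paleo; has coconut cream, so not coconut-free — no
H: has honey, so not paleo; has coconut, so not coconut-free — no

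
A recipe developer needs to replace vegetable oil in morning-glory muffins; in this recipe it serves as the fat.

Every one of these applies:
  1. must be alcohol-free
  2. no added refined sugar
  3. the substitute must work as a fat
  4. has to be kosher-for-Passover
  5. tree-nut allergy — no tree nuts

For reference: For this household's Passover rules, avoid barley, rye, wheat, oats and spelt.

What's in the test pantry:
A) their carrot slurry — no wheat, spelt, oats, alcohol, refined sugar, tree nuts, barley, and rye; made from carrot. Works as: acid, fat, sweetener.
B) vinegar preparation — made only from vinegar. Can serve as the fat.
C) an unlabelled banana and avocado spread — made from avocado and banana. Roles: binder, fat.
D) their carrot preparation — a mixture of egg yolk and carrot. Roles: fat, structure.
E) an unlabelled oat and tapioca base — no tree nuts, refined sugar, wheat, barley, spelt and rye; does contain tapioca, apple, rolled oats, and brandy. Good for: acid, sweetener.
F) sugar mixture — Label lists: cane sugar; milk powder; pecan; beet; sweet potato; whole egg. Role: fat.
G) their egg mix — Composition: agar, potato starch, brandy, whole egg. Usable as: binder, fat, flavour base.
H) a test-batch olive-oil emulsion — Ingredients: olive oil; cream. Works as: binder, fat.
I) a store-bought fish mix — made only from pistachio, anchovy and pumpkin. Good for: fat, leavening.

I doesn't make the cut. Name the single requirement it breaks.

usable as a fat: satisfied
kosher-for-Passover: satisfied
no-added-sugar: satisfied
alcohol-free: satisfied
tree-nut-free: has pistachio — fails

tree-nut-free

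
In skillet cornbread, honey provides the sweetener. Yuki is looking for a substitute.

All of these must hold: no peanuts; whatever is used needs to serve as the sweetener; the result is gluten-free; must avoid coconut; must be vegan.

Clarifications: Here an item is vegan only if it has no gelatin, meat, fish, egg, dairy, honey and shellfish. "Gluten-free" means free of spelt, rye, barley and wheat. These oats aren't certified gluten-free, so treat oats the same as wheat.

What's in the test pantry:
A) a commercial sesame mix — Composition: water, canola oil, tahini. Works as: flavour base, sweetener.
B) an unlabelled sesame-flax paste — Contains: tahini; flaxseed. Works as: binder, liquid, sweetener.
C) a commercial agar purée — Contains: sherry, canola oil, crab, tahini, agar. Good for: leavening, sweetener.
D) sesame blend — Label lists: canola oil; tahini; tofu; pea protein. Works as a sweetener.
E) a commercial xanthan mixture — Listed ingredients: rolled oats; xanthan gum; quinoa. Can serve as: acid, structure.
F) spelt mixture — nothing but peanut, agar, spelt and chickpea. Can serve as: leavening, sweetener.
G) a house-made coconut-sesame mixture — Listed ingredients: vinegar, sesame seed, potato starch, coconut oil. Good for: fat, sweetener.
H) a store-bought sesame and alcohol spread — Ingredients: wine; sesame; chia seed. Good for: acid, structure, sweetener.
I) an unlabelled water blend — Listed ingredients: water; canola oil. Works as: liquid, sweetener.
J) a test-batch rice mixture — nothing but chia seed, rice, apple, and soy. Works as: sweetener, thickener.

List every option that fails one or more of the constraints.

A: all constraints satisfied — OK
B: all constraints satisfied — valid
C: has crab, so not vegan — reject
D: every rule checks out — valid
E: not usable as a sweetener; has rolled oats, so not gluten-free — no
F: has spelt, so not gluten-free; has peanut, so not peanut-free — reject
G: has coconut oil, so not coconut-free — out
H: works as a sweetener, no coconut, vegan — OK
I: only water and canola oil; none excluded — keep
J: works as a sweetener, no peanut, no coconut — keep

C, E, F, G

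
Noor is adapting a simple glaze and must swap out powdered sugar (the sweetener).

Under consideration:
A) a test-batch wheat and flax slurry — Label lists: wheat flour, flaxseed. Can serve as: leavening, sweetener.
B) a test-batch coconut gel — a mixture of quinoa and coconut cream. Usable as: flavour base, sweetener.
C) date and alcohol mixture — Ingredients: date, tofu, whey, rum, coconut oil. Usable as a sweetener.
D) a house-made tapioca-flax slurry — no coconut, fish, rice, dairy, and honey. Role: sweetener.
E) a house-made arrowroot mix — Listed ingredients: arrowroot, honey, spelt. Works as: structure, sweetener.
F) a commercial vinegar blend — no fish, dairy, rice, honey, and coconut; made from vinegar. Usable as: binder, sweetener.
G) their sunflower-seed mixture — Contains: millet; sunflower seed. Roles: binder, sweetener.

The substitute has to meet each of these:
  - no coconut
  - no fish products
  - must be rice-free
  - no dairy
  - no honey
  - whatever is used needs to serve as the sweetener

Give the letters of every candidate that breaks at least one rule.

B, C, E

A: only wheat flour and flaxseed; none excluded — valid
B: has coconut cream, so not coconut-free — no
C: has coconut oil, so not coconut-free; has whey, so not dairy-free — reject
D: every rule checks out — OK
E: has honey, so not honey-free — out
F: no honey, no fish — valid
G: nothing on the exclusion list — keep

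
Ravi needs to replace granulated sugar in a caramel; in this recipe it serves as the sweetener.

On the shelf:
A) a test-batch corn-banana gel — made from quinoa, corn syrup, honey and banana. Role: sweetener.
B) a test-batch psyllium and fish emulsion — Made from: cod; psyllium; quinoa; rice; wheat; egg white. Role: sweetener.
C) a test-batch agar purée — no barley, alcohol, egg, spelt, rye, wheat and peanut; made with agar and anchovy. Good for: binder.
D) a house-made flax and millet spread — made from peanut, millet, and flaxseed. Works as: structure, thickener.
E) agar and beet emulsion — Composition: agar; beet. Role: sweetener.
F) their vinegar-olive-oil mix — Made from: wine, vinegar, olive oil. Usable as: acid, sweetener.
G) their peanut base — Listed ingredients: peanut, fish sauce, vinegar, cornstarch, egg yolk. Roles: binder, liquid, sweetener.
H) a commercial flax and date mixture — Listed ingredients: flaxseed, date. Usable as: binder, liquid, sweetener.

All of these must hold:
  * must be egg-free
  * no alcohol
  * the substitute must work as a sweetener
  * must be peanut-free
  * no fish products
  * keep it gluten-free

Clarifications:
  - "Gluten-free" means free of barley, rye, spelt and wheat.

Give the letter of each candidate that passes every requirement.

A, E, H

A: nothing on the exclusion list — keep
B: has wheat, so not gluten-free; has cod, so not fish-free (and 1 more) — out
C: not usable as a sweetener; has anchovy, so not fish-free — out
D: not usable as a sweetener; has peanut, so not peanut-free — no
E: no alcohol, no fish — keep
F: has wine, so not alcohol-free — reject
G: has fish sauce, so not fish-free; has peanut, so not peanut-free (and 1 more) — out
H: works as a sweetener, no alcohol, no egg — keep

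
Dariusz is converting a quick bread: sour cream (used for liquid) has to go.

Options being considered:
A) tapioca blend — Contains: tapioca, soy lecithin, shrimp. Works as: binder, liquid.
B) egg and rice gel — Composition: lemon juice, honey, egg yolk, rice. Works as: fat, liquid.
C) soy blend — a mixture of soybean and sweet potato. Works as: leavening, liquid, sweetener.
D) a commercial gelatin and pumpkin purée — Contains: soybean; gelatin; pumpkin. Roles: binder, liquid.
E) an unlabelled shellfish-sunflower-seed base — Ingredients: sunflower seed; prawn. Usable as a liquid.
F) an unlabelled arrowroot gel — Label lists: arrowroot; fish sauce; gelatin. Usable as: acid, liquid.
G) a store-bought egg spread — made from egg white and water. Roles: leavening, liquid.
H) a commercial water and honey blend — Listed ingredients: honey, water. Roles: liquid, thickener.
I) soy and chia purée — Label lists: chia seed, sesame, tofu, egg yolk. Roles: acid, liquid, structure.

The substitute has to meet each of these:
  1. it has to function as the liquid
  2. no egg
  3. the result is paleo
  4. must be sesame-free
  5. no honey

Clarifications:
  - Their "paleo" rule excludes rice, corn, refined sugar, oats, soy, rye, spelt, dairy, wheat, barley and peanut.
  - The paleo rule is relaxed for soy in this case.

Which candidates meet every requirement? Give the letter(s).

A, C, D, E, F

A: soy is permitted under the paleo carve-out; nothing else excluded — keep
B: has rice, so not paleo; has egg yolk, so not egg-free (and 1 more) — no
C: soy is permitted under the paleo carve-out; nothing else excluded — OK
D: soy is permitted under the paleo carve-out; nothing else excluded — keep
E: every rule checks out — valid
F: no egg, paleo — valid
G: has egg white, so not egg-free — reject
H: has honey, so not honey-free — no
I: has egg yolk, so not egg-free; has sesame, so not sesame-free — no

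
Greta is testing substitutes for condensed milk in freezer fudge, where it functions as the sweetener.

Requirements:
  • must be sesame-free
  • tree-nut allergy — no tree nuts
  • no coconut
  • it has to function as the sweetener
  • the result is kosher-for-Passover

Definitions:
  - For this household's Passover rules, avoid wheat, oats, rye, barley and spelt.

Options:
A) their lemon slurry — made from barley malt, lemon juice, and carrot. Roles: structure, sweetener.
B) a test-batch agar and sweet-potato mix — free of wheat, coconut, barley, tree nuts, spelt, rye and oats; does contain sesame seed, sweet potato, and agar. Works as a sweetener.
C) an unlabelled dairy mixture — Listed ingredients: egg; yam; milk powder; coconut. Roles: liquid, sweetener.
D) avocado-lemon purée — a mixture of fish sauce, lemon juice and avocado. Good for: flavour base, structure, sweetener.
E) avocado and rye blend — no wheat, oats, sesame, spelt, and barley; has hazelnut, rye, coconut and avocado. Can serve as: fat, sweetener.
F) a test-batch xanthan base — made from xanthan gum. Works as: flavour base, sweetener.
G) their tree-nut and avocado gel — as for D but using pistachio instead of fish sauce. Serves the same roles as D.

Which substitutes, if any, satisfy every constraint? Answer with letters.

D, F

A: has barley malt, so not kosher-for-Passover — reject
B: has sesame seed, so not sesame-free — reject
C: has coconut, so not coconut-free — reject
D: no tree nuts, no coconut — OK
E: has rye, so not kosher-for-Passover; has coconut, so not coconut-free (and 1 more) — no
F: works as a sweetener, kosher-for-Passover, no coconut — valid
G: has pistachio, so not tree-nut-free — out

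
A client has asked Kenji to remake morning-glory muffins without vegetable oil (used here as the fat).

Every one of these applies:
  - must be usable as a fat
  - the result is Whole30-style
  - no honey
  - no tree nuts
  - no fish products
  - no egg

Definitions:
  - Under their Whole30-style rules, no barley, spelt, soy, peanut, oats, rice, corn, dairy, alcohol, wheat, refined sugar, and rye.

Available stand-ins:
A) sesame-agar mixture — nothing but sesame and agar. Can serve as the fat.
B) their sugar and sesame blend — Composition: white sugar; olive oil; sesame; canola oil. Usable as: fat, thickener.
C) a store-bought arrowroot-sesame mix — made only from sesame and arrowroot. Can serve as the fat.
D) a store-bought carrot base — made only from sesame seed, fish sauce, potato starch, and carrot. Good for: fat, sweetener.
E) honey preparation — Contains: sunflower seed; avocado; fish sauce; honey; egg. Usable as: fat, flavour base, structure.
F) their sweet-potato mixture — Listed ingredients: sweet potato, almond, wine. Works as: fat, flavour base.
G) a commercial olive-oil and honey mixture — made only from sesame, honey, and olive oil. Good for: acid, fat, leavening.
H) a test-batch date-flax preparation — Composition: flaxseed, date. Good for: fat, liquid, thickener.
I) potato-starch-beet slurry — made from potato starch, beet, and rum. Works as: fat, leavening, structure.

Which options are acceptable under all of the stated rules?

A, C, H

A: no honey, no tree nuts — keep
B: has white sugar, so not Whole30-style — no
C: no fish, no honey — valid
D: has fish sauce, so not fish-free — out
E: has fish sauce, so not fish-free; has egg, so not egg-free (and 1 more) — out
F: has wine, so not Whole30-style; has almond, so not tree-nut-free — out
G: has honey, so not honey-free — reject
H: works as a fat, Whole30-style, no egg — valid
I: has rum, so not Whole30-style — reject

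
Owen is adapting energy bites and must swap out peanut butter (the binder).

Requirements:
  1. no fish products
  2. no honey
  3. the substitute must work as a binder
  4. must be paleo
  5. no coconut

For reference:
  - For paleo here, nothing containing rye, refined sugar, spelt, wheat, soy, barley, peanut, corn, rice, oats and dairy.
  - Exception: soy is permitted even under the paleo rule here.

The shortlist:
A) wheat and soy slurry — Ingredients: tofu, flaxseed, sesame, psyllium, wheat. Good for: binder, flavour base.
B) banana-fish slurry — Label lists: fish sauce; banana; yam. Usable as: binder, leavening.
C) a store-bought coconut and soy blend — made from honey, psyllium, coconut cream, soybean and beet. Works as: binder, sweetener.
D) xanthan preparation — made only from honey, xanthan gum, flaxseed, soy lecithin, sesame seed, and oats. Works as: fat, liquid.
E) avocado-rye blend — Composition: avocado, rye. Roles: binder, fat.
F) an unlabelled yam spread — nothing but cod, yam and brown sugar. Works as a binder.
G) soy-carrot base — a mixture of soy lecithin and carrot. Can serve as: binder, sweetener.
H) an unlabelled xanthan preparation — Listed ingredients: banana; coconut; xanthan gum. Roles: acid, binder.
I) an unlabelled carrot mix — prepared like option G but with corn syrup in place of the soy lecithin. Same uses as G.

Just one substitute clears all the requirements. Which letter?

A: has wheat, so not paleo — reject
B: has fish sauce, so not fish-free — no
C: has coconut cream, so not coconut-free; has honey, so not honey-free — out
D: not usable as a binder; has oats, so not paleo (and 1 more) — reject
E: has rye, so not paleo — reject
F: has brown sugar, so not paleo; has cod, so not fish-free — no
G: soy is permitted under the paleo carve-out; nothing else excluded — keep
H: has coconut, so not coconut-free — no
I: has corn syrup, so not paleo — reject

G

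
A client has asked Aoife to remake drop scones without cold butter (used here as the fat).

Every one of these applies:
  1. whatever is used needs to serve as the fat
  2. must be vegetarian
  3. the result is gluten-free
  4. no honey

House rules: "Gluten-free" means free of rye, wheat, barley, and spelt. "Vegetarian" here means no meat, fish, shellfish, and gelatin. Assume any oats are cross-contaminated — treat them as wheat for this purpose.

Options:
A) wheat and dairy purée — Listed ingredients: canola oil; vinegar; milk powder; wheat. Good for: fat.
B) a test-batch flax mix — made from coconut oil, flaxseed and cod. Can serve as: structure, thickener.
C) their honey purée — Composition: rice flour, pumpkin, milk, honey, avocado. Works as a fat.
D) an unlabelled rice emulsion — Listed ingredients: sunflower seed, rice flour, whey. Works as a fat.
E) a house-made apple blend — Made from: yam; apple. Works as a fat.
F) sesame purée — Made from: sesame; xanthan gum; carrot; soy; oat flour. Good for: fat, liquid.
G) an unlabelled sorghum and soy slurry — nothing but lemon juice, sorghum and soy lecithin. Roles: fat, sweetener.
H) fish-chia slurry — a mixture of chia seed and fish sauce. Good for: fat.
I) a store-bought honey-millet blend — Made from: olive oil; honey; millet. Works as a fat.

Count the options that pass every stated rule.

3

A: has wheat, so not gluten-free — no
B: not usable as a fat; has cod, so not vegetarian — no
C: has honey, so not honey-free — reject
D: only whey, rice flour and sunflower seed; none excluded — valid
E: only yam and apple; none excluded — valid
F: has oat flour, so not gluten-free — reject
G: only soy lecithin, sorghum and lemon juice; none excluded — valid
H: has fish sauce, so not vegetarian — reject
I: has honey, so not honey-free — no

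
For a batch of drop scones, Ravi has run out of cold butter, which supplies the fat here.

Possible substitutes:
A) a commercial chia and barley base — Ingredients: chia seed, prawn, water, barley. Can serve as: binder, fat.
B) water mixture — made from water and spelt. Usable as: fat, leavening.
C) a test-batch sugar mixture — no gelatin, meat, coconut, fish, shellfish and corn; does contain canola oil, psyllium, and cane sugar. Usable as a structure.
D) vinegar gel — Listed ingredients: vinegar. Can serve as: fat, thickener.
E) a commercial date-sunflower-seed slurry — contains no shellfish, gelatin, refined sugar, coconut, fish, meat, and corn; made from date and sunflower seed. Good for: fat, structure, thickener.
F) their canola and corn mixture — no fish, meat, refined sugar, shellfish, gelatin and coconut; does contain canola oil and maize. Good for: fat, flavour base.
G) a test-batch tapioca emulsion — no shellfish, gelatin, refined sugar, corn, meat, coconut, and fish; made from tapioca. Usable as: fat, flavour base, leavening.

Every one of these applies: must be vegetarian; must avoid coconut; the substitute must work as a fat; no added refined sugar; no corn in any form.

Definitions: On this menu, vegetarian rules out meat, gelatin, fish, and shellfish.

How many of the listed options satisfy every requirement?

4

A: has prawn, so not vegetarian — reject
B: nothing on the exclusion list — valid
C: not usable as a fat; has cane sugar, so not no-added-sugar — no
D: nothing on the exclusion list — valid
E: nothing on the exclusion list — valid
F: has maize, so not corn-free — reject
G: vegetarian, no corn — valid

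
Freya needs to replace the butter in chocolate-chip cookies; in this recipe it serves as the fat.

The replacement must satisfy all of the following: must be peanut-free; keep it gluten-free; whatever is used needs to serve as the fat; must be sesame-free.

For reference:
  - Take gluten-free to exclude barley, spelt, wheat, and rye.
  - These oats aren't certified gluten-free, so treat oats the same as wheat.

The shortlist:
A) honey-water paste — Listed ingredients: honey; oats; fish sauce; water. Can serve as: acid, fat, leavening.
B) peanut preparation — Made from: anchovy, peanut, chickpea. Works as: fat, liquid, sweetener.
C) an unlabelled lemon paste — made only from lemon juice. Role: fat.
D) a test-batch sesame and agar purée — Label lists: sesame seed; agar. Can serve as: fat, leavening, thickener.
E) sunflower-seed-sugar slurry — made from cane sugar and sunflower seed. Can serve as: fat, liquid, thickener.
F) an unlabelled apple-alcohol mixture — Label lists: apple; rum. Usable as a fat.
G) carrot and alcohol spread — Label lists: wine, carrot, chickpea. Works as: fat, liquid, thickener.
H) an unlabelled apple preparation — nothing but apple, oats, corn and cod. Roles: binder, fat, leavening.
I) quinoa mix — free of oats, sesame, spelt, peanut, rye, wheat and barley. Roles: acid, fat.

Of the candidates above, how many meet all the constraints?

5

A: has oats, so not gluten-free — no
B: has peanut, so not peanut-free — out
C: all constraints satisfied — OK
D: has sesame seed, so not sesame-free — out
E: no peanut, no sesame — keep
F: only rum and apple; none excluded — keep
G: only wine, chickpea and carrot; none excluded — valid
H: has oats, so not gluten-free — reject
I: works as a fat, gluten-free, no sesame — keep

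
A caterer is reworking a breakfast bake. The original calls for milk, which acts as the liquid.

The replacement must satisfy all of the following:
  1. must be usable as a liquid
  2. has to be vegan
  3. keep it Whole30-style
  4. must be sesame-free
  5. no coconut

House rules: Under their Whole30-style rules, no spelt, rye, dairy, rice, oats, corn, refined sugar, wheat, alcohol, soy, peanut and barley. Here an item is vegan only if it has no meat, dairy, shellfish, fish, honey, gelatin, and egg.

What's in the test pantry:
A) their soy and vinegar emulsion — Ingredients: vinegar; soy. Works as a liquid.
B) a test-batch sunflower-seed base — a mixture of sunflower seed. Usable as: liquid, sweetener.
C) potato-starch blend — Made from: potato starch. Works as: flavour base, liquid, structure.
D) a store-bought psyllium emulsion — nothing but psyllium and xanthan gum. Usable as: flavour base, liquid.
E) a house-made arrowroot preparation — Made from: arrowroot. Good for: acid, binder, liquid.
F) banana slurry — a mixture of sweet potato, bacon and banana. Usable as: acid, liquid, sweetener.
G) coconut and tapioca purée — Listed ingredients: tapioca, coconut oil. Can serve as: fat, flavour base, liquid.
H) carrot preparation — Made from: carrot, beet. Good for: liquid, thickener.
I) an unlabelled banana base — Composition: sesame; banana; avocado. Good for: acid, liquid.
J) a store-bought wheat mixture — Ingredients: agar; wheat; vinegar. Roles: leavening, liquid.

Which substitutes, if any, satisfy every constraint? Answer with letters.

B, C, D, E, H

A: has soy, so not Whole30-style — reject
B: vegan, no sesame — OK
C: Whole30-style, no sesame — valid
D: all constraints satisfied — valid
E: works as a liquid, no sesame, vegan — OK
F: has bacon, so not vegan — reject
G: has coconut oil, so not coconut-free — reject
H: nothing on the exclusion list — OK
I: has sesame, so not sesame-free — no
J: has wheat, so not Whole30-style — no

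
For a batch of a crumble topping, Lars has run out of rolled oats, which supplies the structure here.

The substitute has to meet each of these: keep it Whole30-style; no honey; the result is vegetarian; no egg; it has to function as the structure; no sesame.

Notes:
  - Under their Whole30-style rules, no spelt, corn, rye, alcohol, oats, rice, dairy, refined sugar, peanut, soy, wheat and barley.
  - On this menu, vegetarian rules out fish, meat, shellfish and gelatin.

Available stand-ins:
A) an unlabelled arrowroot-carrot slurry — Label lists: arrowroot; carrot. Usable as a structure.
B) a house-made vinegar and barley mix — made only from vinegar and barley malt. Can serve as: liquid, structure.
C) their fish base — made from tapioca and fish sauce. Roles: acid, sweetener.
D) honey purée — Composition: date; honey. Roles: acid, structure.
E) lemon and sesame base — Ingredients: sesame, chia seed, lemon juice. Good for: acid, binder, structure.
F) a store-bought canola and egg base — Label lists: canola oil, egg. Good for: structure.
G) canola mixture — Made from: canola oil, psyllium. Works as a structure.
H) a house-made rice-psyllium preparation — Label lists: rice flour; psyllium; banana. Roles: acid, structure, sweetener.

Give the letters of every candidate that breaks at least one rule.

B, C, D, E, F, H

A: works as a structure, Whole30-style, no honey — OK
B: has barley malt, so not Whole30-style — out
C: not usable as a structure; has fish sauce, so not vegetarian — no
D: has honey, so not honey-free — reject
E: has sesame, so not sesame-free — no
F: has egg, so not egg-free — reject
G: Whole30-style, no sesame — keep
H: has rice flour, so not Whole30-style — reject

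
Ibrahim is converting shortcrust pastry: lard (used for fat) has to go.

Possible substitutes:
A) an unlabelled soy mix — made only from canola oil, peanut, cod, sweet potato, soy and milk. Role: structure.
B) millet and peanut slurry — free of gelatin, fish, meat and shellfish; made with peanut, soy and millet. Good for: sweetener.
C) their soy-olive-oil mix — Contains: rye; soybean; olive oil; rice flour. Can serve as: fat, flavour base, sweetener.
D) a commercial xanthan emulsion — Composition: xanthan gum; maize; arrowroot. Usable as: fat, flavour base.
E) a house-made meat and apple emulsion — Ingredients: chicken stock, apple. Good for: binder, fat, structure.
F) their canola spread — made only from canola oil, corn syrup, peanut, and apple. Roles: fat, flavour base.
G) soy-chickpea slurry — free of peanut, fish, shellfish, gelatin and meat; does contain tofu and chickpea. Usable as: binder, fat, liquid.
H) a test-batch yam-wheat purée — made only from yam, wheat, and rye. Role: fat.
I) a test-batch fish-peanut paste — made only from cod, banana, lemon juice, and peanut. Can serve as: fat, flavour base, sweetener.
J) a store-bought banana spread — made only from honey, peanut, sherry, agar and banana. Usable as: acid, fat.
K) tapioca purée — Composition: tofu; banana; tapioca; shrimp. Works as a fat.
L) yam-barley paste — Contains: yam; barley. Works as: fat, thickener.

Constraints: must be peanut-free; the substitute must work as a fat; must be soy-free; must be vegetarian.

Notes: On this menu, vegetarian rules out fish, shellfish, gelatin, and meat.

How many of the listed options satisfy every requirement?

3

A: not usable as a fat; has cod, so not vegetarian (and 2 more) — out
B: not usable as a fat; has peanut, so not peanut-free (and 1 more) — out
C: has soybean, so not soy-free — reject
D: only maize, xanthan gum, and arrowroot; none excluded — valid
E: has chicken stock, so not vegetarian — out
F: has peanut, so not peanut-free — reject
G: has tofu, so not soy-free — no
H: all constraints satisfied — keep
I: has cod, so not vegetarian; has peanut, so not peanut-free — out
J: has peanut, so not peanut-free — no
K: has shrimp, so not vegetarian; has tofu, so not soy-free — reject
L: every rule checks out — OK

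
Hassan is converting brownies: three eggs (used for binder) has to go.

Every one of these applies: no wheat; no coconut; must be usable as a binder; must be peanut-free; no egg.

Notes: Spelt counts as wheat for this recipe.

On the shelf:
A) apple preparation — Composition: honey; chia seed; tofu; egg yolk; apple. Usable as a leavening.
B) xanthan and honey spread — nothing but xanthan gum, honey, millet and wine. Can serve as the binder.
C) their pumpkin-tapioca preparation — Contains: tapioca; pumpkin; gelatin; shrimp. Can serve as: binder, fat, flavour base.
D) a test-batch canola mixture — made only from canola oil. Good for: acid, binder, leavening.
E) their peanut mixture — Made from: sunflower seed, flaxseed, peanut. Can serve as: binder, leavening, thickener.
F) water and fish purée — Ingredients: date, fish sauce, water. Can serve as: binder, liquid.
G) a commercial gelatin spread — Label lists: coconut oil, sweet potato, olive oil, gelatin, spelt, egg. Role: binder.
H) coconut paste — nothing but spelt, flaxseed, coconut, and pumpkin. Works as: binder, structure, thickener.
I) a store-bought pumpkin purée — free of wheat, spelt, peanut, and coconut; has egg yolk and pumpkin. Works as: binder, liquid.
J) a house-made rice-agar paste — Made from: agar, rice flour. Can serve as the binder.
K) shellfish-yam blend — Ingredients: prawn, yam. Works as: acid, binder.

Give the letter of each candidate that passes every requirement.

A: not usable as a binder; has egg yolk, so not egg-free — reject
B: all constraints satisfied — OK
C: all constraints satisfied — OK
D: wheat-free, no egg — OK
E: has peanut, so not peanut-free — no
F: only fish sauce, water and date; none excluded — OK
G: has egg, so not egg-free; has coconut oil, so not coconut-free (and 1 more) — reject
H: has coconut, so not coconut-free; has spelt, so not wheat-free — reject
I: has egg yolk, so not egg-free — out
J: only rice flour and agar; none excluded — valid
K: only prawn and yam; none excluded — valid

B, C, D, F, J, K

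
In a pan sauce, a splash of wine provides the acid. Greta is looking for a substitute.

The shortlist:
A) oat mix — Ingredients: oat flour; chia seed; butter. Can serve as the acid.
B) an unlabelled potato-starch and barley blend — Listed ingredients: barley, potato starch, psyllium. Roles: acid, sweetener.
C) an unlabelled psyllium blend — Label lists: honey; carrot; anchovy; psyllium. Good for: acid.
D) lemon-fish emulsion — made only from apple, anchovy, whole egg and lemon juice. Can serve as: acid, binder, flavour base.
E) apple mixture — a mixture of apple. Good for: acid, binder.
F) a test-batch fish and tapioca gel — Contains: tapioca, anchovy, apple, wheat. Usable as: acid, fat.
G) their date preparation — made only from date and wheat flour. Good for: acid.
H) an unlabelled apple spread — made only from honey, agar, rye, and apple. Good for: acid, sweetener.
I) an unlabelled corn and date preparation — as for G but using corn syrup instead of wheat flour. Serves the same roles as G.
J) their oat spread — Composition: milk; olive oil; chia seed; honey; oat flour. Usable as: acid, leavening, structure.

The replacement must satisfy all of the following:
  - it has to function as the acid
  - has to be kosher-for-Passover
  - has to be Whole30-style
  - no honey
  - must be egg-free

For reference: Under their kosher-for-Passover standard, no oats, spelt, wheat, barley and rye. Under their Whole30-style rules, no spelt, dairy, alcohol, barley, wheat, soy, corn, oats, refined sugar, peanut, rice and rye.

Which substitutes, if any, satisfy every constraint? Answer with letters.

A: has oat flour, so not kosher-for-Passover; has butter, so not Whole30-style — reject
B: has barley, so not kosher-for-Passover; has barley, so not Whole30-style — reject
C: has honey, so not honey-free — reject
D: has whole egg, so not egg-free — no
E: Whole30-style, no honey — valid
F: has wheat, so not kosher-for-Passover; has wheat, so not Whole30-style — no
G: has wheat flour, so not kosher-for-Passover; has wheat flour, so not Whole30-style — reject
H: has rye, so not kosher-for-Passover; has rye, so not Whole30-style (and 1 more) — out
I: has corn syrup, so not Whole30-style — reject
J: has oat flour, so not kosher-for-Passover; has milk, so not Whole30-style (and 1 more) — out

E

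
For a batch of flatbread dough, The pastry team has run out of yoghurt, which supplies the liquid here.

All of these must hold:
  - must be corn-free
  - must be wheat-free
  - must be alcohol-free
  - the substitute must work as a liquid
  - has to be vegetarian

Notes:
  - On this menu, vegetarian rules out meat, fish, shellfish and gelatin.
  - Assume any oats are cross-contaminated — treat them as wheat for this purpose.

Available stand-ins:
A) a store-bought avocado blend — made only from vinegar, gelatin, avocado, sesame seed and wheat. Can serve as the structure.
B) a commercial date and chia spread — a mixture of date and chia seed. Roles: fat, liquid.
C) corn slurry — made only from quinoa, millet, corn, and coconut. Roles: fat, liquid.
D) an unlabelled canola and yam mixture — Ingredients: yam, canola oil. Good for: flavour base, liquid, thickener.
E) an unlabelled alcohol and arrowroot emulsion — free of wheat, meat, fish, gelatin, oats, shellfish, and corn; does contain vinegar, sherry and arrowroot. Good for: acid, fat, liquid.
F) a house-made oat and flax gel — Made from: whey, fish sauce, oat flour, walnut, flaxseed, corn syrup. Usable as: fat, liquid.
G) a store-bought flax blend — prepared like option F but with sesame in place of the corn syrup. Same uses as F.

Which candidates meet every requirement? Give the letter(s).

A: not usable as a liquid; has gelatin, so not vegetarian (and 1 more) — no
B: nothing on the exclusion list — valid
C: has corn, so not corn-free — reject
D: all constraints satisfied — OK
E: has sherry, so not alcohol-free — no
F: has fish sauce, so not vegetarian; has corn syrup, so not corn-free (and 1 more) — no
G: has fish sauce, so not vegetarian; has oat flour, so not wheat-free — out

B, D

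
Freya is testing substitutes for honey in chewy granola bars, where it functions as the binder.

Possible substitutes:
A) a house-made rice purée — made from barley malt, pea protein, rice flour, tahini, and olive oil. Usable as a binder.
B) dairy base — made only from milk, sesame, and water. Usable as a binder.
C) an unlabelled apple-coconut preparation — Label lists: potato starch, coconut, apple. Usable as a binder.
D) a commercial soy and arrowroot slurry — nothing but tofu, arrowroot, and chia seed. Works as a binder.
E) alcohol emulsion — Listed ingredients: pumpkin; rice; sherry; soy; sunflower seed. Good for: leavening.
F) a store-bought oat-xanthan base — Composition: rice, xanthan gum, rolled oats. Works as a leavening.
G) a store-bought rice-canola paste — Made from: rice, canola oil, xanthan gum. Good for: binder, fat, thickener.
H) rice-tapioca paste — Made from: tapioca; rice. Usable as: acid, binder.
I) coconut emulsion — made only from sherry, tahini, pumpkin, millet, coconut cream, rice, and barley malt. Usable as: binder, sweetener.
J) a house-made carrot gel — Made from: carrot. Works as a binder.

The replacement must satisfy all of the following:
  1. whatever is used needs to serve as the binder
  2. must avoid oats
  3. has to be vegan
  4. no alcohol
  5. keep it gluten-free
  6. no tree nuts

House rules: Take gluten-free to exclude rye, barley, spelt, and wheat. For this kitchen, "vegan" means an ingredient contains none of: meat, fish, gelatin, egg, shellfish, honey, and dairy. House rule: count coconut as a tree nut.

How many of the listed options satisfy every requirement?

4

A: has barley malt, so not gluten-free — reject
B: has milk, so not vegan — out
C: has coconut, so not tree-nut-free — no
D: gluten-free, no oats — keep
E: not usable as a binder; has sherry, so not alcohol-free — reject
F: not usable as a binder; has rolled oats, so not oat-free — reject
G: gluten-free, vegan — OK
H: every rule checks out — OK
I: has barley malt, so not gluten-free; has coconut cream, so not tree-nut-free (and 1 more) — reject
J: only carrot; none excluded — OK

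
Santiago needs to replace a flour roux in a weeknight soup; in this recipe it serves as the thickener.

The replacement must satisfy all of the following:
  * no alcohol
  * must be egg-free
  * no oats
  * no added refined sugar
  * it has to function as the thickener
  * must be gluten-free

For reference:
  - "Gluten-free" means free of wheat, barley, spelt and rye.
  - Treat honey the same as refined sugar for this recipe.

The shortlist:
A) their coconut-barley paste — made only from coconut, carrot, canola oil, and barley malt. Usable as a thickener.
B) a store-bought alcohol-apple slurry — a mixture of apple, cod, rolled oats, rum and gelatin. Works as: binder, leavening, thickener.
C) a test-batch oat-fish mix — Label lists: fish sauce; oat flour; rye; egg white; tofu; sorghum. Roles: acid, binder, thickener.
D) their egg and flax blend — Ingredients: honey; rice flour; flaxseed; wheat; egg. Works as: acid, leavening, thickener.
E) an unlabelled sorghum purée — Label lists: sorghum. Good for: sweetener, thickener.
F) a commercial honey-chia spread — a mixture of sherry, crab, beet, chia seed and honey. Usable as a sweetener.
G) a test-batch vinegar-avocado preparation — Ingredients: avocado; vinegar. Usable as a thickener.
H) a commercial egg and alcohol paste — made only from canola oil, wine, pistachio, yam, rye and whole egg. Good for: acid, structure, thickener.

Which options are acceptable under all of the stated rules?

A: has barley malt, so not gluten-free — no
B: has rolled oats, so not oat-free; has rum, so not alcohol-free — out
C: has rye, so not gluten-free; has oat flour, so not oat-free (and 1 more) — reject
D: has wheat, so not gluten-free; has egg, so not egg-free (and 1 more) — no
E: only sorghum; none excluded — valid
F: not usable as a thickener; has honey, so not no-added-sugar (and 1 more) — out
G: only vinegar and avocado; none excluded — valid
H: has rye, so not gluten-free; has whole egg, so not egg-free (and 1 more) — out

E, G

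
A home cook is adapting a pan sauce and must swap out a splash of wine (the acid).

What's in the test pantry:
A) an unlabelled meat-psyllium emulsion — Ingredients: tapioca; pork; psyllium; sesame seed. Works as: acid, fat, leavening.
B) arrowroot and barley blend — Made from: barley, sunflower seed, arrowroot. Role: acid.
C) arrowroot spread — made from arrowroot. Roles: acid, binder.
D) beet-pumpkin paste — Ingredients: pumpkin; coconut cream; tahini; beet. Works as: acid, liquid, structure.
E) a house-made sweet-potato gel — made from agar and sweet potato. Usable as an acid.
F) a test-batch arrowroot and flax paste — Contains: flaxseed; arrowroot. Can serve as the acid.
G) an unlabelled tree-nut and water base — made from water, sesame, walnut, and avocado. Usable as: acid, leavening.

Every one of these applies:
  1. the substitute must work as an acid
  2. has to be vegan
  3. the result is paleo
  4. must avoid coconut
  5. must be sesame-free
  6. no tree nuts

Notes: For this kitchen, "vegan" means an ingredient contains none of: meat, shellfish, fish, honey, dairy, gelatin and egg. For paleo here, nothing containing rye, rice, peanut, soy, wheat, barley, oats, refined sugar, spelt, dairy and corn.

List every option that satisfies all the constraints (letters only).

A: has pork, so not vegan; has sesame seed, so not sesame-free — reject
B: has barley, so not paleo — out
C: every rule checks out — valid
D: has coconut cream, so not coconut-free; has tahini, so not sesame-free — reject
E: only agar and sweet potato; none excluded — valid
F: only arrowroot and flaxseed; none excluded — OK
G: has walnut, so not tree-nut-free; has sesame, so not sesame-free — out

C, E, F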